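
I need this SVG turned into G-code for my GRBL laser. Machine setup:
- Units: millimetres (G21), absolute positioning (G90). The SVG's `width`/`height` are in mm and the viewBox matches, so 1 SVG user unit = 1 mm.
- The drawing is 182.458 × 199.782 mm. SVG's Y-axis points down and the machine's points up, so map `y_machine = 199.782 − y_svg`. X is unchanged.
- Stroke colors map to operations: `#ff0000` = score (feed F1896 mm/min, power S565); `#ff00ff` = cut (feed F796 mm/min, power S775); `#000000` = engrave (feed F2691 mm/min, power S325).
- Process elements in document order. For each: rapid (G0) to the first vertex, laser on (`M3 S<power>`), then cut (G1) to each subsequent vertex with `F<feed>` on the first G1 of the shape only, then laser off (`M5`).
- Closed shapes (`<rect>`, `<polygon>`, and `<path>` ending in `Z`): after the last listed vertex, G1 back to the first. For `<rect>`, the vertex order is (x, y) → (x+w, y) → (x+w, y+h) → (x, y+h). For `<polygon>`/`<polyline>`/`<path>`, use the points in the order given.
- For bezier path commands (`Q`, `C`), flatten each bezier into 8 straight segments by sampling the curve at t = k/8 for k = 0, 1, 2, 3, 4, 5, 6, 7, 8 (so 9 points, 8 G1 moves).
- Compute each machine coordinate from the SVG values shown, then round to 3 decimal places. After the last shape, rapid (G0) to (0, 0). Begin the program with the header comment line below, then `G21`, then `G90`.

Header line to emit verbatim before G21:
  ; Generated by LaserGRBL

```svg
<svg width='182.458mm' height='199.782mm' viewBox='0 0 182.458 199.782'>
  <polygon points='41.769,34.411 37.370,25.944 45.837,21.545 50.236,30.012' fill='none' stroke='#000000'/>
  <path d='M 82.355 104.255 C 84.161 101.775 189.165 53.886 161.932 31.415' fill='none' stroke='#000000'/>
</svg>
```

; Generated by LaserGRBL
G21
G90
G0 X41.769 Y165.371
M3 S325
G1 X37.370 Y173.838 F2691
G1 X45.837 Y178.237
G1 X50.236 Y169.770
G1 X41.769 Y165.371
M5
G0 X82.355 Y95.527
M3 S325
G1 X87.410 Y98.447 F2691
G1 X99.380 Y104.795
G1 X115.508 Y113.739
G1 X133.033 Y124.450
G1 X149.197 Y136.099
G1 X161.241 Y147.855
G1 X166.406 Y158.887
G1 X161.932 Y168.367
M5
G0 X0.000 Y0.000

viewBox `0 0 182.458 199.782` with mm width/height → 1 unit = 1 mm. Flip: y_m = 199.782 − y_svg.

**Shape 1** — `<polygon>` regular polygon, stroke `#000000` → engrave (S325, F2691). Machine vertices: (41.769,165.371) → (37.370,173.838) → (45.837,178.237) → (50.236,169.770) → (41.769,165.371). Closed: final G1 returns to the first vertex.

**Shape 2** — `<path>` cubic bezier, stroke `#000000` → engrave (S325, F2691). Control points (SVG): P0=(82.355,104.255), P1=(84.161,101.775), P2=(189.165,53.886), P3=(161.932,31.415); sampled at t=k/8. Machine vertices: (82.355,95.527) → (87.410,98.447) → (99.380,104.795) → (115.508,113.739) → (133.033,124.450) → (149.197,136.099) → (161.241,147.855) → (166.406,158.887) → (161.932,168.367). Open path.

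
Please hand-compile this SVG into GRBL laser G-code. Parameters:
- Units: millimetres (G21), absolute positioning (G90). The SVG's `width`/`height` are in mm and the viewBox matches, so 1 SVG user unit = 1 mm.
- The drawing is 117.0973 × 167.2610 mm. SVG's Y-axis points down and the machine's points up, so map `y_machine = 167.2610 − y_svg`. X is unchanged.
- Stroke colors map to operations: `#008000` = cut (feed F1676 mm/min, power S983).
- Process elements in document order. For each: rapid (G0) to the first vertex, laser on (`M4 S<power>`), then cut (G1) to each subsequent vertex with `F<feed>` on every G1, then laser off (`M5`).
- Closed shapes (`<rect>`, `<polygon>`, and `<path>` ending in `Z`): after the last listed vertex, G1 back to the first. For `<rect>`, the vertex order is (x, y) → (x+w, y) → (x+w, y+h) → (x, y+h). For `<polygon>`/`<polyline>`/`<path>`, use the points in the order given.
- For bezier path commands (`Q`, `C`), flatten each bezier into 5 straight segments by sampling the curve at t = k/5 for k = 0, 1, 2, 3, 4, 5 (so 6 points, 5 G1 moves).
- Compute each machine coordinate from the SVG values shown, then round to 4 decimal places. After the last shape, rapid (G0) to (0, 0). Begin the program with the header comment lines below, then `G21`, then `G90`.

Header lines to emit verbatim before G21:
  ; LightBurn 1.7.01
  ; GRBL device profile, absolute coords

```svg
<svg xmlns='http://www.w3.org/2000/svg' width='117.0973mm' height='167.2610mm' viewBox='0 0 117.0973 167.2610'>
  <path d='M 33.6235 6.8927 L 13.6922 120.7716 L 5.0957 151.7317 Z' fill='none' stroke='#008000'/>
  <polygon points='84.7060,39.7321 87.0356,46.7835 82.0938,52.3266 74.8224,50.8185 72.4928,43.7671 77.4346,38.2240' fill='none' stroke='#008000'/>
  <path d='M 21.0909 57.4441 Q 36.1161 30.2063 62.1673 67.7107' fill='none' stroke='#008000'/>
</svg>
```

; LightBurn 1.7.01
; GRBL device profile, absolute coords
G21
G90
G0 X33.6235 Y160.3683
M4 S983
G1 X13.6922 Y46.4894 F1676
G1 X5.0957 Y15.5293 F1676
G1 X33.6235 Y160.3683 F1676
M5
G0 X84.7060 Y127.5289
M4 S983
G1 X87.0356 Y120.4775 F1676
G1 X82.0938 Y114.9344 F1676
G1 X74.8224 Y116.4425 F1676
G1 X72.4928 Y123.4939 F1676
G1 X77.4346 Y129.0370 F1676
G1 X84.7060 Y127.5289 F1676
M5
G0 X21.0909 Y109.8169
M4 S983
G1 X27.5420 Y118.1223 F1676
G1 X34.8752 Y121.2484 F1676
G1 X43.0905 Y119.1951 F1676
G1 X52.1879 Y111.9624 F1676
G1 X62.1673 Y99.5503 F1676
M5
G0 X0.0000 Y0.0000

1 u = 1 mm; y_m = 167.2610 − y.

[1] `<path>` closed polygon, #008000→cut S983 F1676: (33.6235,160.3683) → (13.6922,46.4894) → (5.0957,15.5293) → (33.6235,160.3683) (closed)

[2] `<polygon>` regular polygon, #008000→cut S983 F1676: (84.7060,127.5289) → (87.0356,120.4775) → (82.0938,114.9344) → (74.8224,116.4425) → (72.4928,123.4939) → (77.4346,129.0370) → (84.7060,127.5289) (closed)

[3] `<path>` quadratic bezier, #008000→cut S983 F1676: (21.0909,109.8169) → (27.5420,118.1223) → (34.8752,121.2484) → (43.0905,119.1951) → (52.1879,111.9624) → (62.1673,99.5503)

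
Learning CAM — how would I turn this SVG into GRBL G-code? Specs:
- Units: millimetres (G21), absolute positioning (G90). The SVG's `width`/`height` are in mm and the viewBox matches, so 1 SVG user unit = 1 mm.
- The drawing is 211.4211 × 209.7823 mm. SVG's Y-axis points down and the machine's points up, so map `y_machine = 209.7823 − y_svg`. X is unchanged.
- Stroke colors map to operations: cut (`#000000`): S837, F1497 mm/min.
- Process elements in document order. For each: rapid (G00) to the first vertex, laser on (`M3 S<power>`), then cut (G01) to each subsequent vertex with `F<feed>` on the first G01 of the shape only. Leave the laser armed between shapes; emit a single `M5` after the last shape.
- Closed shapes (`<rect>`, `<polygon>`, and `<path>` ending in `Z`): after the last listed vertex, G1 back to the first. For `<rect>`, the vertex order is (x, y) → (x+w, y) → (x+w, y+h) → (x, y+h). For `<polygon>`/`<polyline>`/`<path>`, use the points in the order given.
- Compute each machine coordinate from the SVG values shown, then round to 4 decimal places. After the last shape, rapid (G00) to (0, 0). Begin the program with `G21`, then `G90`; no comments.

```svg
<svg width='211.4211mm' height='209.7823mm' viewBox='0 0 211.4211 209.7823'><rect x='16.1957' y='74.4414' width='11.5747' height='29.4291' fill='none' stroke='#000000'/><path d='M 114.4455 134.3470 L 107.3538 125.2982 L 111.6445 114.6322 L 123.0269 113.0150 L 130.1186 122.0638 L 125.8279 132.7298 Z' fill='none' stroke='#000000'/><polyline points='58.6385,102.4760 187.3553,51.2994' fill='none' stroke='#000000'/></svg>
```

G21
G90
G00 X16.1957 Y135.3409
M3 S837
G01 X27.7704 Y135.3409 F1497
G01 X27.7704 Y105.9118
G01 X16.1957 Y105.9118
G01 X16.1957 Y135.3409
G00 X114.4455 Y75.4353
M3 S837
G01 X107.3538 Y84.4841 F1497
G01 X111.6445 Y95.1501
G01 X123.0269 Y96.7673
G01 X130.1186 Y87.7185
G01 X125.8279 Y77.0525
G01 X114.4455 Y75.4353
G00 X58.6385 Y107.3063
M3 S837
G01 X187.3553 Y158.4829 F1497
M5
G00 X0.0000 Y0.0000

1 u = 1 mm; y_m = 209.7823 − y.

[1] `<rect>` rectangle, #000000→cut S837 F1497: (16.1957,135.3409) → (27.7704,135.3409) → (27.7704,105.9118) → (16.1957,105.9118) → (16.1957,135.3409) (closed)

[2] `<path>` regular polygon, #000000→cut S837 F1497: (114.4455,75.4353) → (107.3538,84.4841) → (111.6445,95.1501) → (123.0269,96.7673) → (130.1186,87.7185) → (125.8279,77.0525) → (114.4455,75.4353) (closed)

[3] `<polyline>` line segment, #000000→cut S837 F1497: (58.6385,107.3063) → (187.3553,158.4829)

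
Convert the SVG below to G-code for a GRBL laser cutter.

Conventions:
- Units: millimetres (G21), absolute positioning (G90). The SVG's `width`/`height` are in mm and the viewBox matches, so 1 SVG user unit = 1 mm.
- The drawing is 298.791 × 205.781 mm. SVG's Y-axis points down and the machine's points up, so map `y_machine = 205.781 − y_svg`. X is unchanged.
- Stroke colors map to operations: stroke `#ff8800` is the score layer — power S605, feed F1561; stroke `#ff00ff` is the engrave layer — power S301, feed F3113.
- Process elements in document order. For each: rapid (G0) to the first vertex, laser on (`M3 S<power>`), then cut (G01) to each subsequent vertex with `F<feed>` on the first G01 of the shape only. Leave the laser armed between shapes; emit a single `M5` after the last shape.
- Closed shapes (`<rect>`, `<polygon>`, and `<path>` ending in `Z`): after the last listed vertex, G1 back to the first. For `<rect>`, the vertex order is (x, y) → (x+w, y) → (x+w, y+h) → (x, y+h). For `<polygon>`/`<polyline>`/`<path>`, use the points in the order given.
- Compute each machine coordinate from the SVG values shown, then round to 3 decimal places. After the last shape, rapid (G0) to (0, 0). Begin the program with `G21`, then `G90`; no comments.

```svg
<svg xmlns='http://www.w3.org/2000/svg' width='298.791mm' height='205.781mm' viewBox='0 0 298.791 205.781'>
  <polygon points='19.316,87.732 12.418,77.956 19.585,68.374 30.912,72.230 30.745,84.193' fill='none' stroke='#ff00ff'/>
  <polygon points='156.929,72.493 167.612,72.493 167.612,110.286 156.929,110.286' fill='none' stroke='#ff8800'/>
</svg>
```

G21
G90
G0 X19.316 Y118.049
M3 S301
G01 X12.418 Y127.825 F3113
G01 X19.585 Y137.407
G01 X30.912 Y133.551
G01 X30.745 Y121.588
G01 X19.316 Y118.049
G0 X156.929 Y133.288
M3 S605
G01 X167.612 Y133.288 F1561
G01 X167.612 Y95.495
G01 X156.929 Y95.495
G01 X156.929 Y133.288
M5
G0 X0.000 Y0.000

viewBox `0 0 298.791 205.781` with mm width/height → 1 unit = 1 mm. Flip: y_m = 205.781 − y_svg.

**Shape 1** — `<polygon>` regular polygon, stroke `#ff00ff` → engrave (S301, F3113). Machine vertices: (19.316,118.049) → (12.418,127.825) → (19.585,137.407) → (30.912,133.551) → (30.745,121.588) → (19.316,118.049). Closed: final G1 returns to the first vertex.

**Shape 2** — `<polygon>` rectangle, stroke `#ff8800` → score (S605, F1561). Machine vertices: (156.929,133.288) → (167.612,133.288) → (167.612,95.495) → (156.929,95.495) → (156.929,133.288). Closed: final G1 returns to the first vertex.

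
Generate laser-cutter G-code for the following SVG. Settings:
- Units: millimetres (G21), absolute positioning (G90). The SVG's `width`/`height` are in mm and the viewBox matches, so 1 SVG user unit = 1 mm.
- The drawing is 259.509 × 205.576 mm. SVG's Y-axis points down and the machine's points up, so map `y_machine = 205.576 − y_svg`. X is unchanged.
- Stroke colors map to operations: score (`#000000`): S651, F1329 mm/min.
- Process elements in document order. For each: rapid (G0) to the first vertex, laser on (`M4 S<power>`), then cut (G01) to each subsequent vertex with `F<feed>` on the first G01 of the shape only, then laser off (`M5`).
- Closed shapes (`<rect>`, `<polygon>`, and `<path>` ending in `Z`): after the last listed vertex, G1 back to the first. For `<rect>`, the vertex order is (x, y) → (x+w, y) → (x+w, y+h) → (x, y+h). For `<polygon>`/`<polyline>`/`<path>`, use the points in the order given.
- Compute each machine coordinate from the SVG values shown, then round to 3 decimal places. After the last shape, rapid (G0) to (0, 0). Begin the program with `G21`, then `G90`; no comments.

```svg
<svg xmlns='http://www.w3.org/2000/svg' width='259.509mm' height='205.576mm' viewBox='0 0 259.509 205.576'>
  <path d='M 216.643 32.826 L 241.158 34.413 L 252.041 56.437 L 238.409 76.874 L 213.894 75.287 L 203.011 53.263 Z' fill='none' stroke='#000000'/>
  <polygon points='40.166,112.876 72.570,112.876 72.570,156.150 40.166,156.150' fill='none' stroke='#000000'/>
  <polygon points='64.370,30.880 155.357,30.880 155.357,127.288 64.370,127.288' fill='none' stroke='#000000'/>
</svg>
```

1 u = 1 mm; y_m = 205.576 − y.

[1] `<path>` regular polygon, #000000→score S651 F1329: (216.643,172.750) → (241.158,171.163) → (252.041,149.139) → (238.409,128.702) → (213.894,130.289) → (203.011,152.313) → (216.643,172.750) (closed)

[2] `<polygon>` rectangle, #000000→score S651 F1329: (40.166,92.700) → (72.570,92.700) → (72.570,49.426) → (40.166,49.426) → (40.166,92.700) (closed)

[3] `<polygon>` rectangle, #000000→score S651 F1329: (64.370,174.696) → (155.357,174.696) → (155.357,78.288) → (64.370,78.288) → (64.370,174.696) (closed)

G21
G90
G0 X216.643 Y172.750
M4 S651
G01 X241.158 Y171.163 F1329
G01 X252.041 Y149.139
G01 X238.409 Y128.702
G01 X213.894 Y130.289
G01 X203.011 Y152.313
G01 X216.643 Y172.750
M5
G0 X40.166 Y92.700
M4 S651
G01 X72.570 Y92.700 F1329
G01 X72.570 Y49.426
G01 X40.166 Y49.426
G01 X40.166 Y92.700
M5
G0 X64.370 Y174.696
M4 S651
G01 X155.357 Y174.696 F1329
G01 X155.357 Y78.288
G01 X64.370 Y78.288
G01 X64.370 Y174.696
M5
G0 X0.000 Y0.000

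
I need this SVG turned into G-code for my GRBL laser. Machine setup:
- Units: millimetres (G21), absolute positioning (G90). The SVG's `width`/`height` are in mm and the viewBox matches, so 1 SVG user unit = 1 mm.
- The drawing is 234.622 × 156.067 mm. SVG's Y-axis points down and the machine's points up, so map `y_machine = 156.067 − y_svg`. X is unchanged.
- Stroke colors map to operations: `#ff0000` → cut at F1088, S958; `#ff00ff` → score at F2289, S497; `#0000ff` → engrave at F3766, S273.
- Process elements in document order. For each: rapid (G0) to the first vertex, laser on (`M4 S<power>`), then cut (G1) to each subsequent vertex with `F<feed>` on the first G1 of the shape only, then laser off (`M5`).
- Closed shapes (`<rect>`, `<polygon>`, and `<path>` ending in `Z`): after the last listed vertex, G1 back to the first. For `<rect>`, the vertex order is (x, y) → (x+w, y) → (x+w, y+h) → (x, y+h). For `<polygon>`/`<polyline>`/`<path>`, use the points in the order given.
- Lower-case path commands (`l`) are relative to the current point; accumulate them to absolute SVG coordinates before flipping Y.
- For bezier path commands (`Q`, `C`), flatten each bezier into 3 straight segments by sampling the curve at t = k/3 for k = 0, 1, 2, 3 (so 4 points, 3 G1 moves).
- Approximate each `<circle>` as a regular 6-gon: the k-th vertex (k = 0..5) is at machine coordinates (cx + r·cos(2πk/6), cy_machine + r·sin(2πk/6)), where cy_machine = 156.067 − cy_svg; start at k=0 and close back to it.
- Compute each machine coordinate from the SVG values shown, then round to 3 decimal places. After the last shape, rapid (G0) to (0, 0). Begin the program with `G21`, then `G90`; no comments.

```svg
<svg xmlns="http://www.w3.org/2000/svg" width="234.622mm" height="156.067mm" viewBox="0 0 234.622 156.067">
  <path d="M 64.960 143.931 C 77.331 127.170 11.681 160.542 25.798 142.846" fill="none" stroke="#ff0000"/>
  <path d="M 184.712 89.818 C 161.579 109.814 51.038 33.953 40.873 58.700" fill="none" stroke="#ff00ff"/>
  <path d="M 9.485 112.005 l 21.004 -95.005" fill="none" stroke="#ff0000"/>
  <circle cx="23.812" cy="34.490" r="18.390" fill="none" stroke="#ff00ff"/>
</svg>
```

G21
G90
G0 X64.960 Y12.136
M4 S958
G1 X57.168 Y15.934 F1088
G1 X32.426 Y8.799
G1 X25.798 Y13.221
M5
G0 X184.712 Y66.249
M4 S497
G1 X139.398 Y70.929 F2289
G1 X77.542 Y95.854
G1 X40.873 Y97.367
M5
G0 X9.485 Y44.062
M4 S958
G1 X30.489 Y139.067 F1088
M5
G0 X42.202 Y121.577
M4 S497
G1 X33.007 Y137.503 F2289
G1 X14.617 Y137.503
G1 X5.422 Y121.577
G1 X14.617 Y105.651
G1 X33.007 Y105.651
G1 X42.202 Y121.577
M5
G0 X0.000 Y0.000

Since the viewBox matches the mm dimensions, user units are millimetres directly. The only transform is the Y-flip y_m = 156.067 − y_svg.

Shape 1 is a cubic bezier drawn with `<path>`. Its stroke #ff0000 means cut at S958, F1088. After flipping Y the toolpath is (64.960,12.136) → (57.168,15.934) → (32.426,8.799) → (25.798,13.221).

Shape 2 is a cubic bezier drawn with `<path>`. Its stroke #ff00ff means score at S497, F2289. After flipping Y the toolpath is (184.712,66.249) → (139.398,70.929) → (77.542,95.854) → (40.873,97.367).

Shape 3 is a line segment drawn with `<path>`. Its stroke #ff0000 means cut at S958, F1088. After flipping Y the toolpath is (9.485,44.062) → (30.489,139.067).

Shape 4 is a circle drawn with `<circle>`. Its stroke #ff00ff means score at S497, F2289. After flipping Y the toolpath is (42.202,121.577) → (33.007,137.503) → (14.617,137.503) → (5.422,121.577) → (14.617,105.651) → (33.007,105.651) → (42.202,121.577), returning to the start.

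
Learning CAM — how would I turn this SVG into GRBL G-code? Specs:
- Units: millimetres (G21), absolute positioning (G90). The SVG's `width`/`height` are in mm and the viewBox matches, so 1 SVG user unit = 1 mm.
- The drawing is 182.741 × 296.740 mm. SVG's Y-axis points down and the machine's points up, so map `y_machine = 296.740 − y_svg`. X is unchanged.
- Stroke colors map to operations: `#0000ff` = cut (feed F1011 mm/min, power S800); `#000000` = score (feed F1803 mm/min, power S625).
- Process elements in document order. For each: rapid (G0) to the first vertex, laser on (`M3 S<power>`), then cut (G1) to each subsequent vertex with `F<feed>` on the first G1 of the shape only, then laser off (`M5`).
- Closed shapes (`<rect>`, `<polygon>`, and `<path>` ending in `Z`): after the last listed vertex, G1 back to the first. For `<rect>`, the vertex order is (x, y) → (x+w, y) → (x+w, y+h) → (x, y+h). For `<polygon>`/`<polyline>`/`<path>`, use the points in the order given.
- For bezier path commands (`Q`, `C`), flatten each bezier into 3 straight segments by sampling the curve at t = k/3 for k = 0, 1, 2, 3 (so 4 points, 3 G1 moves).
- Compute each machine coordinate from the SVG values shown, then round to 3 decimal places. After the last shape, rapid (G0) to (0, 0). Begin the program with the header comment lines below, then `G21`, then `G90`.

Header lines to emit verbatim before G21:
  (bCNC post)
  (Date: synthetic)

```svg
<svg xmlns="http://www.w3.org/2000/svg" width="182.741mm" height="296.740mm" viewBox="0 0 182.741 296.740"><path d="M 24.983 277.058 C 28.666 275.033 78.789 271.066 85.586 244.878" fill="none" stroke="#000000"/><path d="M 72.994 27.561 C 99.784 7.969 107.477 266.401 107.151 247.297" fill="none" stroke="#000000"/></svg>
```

Since the viewBox matches the mm dimensions, user units are millimetres directly. The only transform is the Y-flip y_m = 296.740 − y_svg.

Shape 1 is a cubic bezier drawn with `<path>`. Its stroke #000000 means score at S625, F1803. After flipping Y the toolpath is (24.983,19.682) → (40.821,23.105) → (67.672,32.330) → (85.586,51.862).

Shape 2 is a cubic bezier drawn with `<path>`. Its stroke #000000 means score at S625, F1803. After flipping Y the toolpath is (72.994,269.179) → (93.829,216.673) → (104.394,102.275) → (107.151,49.443).

(bCNC post)
(Date: synthetic)
G21
G90
G0 X24.983 Y19.682
M3 S625
G1 X40.821 Y23.105 F1803
G1 X67.672 Y32.330
G1 X85.586 Y51.862
M5
G0 X72.994 Y269.179
M3 S625
G1 X93.829 Y216.673 F1803
G1 X104.394 Y102.275
G1 X107.151 Y49.443
M5
G0 X0.000 Y0.000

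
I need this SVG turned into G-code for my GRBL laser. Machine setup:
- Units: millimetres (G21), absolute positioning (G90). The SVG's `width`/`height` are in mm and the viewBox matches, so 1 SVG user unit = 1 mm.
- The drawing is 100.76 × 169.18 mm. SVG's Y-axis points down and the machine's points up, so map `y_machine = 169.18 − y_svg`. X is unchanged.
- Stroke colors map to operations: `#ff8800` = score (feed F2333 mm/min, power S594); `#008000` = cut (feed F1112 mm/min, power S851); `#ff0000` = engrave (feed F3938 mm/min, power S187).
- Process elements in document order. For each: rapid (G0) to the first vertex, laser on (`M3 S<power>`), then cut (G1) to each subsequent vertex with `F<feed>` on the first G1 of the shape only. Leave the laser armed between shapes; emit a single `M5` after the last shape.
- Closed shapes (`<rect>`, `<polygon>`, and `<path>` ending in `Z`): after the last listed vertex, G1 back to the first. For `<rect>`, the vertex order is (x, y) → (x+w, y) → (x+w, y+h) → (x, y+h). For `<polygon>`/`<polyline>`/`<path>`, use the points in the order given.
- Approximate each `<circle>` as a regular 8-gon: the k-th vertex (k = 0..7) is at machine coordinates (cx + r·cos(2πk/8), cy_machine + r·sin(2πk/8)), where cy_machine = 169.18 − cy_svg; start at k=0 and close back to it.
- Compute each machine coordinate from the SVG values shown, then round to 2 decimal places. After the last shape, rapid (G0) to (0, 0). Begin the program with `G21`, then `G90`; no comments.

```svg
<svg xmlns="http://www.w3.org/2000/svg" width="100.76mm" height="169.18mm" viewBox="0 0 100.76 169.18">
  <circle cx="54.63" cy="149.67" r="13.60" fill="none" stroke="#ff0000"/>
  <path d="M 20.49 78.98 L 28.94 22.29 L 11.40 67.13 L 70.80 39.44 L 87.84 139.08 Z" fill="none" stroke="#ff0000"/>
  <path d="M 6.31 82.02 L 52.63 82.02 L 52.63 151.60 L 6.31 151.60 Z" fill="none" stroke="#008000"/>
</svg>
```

G21
G90
G0 X68.23 Y19.51
M3 S187
G1 X64.25 Y29.13 F3938
G1 X54.63 Y33.11
G1 X45.01 Y29.13
G1 X41.03 Y19.51
G1 X45.01 Y9.89
G1 X54.63 Y5.91
G1 X64.25 Y9.89
G1 X68.23 Y19.51
G0 X20.49 Y90.20
M3 S187
G1 X28.94 Y146.89 F3938
G1 X11.40 Y102.05
G1 X70.80 Y129.74
G1 X87.84 Y30.10
G1 X20.49 Y90.20
G0 X6.31 Y87.16
M3 S851
G1 X52.63 Y87.16 F1112
G1 X52.63 Y17.58
G1 X6.31 Y17.58
G1 X6.31 Y87.16
M5
G0 X0.00 Y0.00

Since the viewBox matches the mm dimensions, user units are millimetres directly. The only transform is the Y-flip y_m = 169.18 − y_svg.

Shape 1 is a circle drawn with `<circle>`. Its stroke #ff0000 means engrave at S187, F3938. After flipping Y the toolpath is (68.23,19.51) → (64.25,29.13) → (54.63,33.11) → (45.01,29.13) → (41.03,19.51) → (45.01,9.89) → (54.63,5.91) → (64.25,9.89) → (68.23,19.51), returning to the start.

Shape 2 is a closed polygon drawn with `<path>`. Its stroke #ff0000 means engrave at S187, F3938. After flipping Y the toolpath is (20.49,90.20) → (28.94,146.89) → (11.40,102.05) → (70.80,129.74) → (87.84,30.10) → (20.49,90.20), returning to the start.

Shape 3 is a rectangle drawn with `<path>`. Its stroke #008000 means cut at S851, F1112. After flipping Y the toolpath is (6.31,87.16) → (52.63,87.16) → (52.63,17.58) → (6.31,17.58) → (6.31,87.16), returning to the start.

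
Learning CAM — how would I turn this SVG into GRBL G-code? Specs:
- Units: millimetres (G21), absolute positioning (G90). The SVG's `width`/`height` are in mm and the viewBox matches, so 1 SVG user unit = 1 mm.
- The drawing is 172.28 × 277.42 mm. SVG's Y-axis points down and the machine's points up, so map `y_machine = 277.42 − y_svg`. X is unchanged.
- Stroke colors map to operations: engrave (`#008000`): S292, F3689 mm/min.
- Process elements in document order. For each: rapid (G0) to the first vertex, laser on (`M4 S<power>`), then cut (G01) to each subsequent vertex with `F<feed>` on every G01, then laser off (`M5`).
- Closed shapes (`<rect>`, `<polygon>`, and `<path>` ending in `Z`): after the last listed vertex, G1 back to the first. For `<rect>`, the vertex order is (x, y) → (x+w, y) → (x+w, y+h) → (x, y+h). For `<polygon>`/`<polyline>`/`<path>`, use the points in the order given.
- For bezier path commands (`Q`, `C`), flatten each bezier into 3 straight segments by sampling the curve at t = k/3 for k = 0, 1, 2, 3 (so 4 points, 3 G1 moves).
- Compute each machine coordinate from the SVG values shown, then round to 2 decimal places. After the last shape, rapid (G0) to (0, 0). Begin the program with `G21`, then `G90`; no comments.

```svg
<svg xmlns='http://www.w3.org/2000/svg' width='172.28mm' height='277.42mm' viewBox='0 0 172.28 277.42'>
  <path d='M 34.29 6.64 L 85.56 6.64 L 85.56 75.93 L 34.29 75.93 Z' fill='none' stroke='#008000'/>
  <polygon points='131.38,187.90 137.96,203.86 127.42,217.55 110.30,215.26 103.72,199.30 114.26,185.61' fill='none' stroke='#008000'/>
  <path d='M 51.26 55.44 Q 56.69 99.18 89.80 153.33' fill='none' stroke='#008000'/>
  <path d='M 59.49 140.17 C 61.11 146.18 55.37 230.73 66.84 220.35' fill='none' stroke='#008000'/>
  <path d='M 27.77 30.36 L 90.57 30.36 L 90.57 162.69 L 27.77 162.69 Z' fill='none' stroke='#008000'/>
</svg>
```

1 u = 1 mm; y_m = 277.42 − y.

[1] `<path>` rectangle, #008000→engrave S292 F3689: (34.29,270.78) → (85.56,270.78) → (85.56,201.49) → (34.29,201.49) → (34.29,270.78) (closed)

[2] `<polygon>` regular polygon, #008000→engrave S292 F3689: (131.38,89.52) → (137.96,73.56) → (127.42,59.87) → (110.30,62.16) → (103.72,78.12) → (114.26,91.81) → (131.38,89.52) (closed)

[3] `<path>` quadratic bezier, #008000→engrave S292 F3689: (51.26,221.98) → (57.96,191.66) → (70.80,159.03) → (89.80,124.09)

[4] `<path>` cubic bezier, #008000→engrave S292 F3689: (59.49,137.25) → (59.57,111.48) → (60.20,71.91) → (66.84,57.07)

[5] `<path>` rectangle, #008000→engrave S292 F3689: (27.77,247.06) → (90.57,247.06) → (90.57,114.73) → (27.77,114.73) → (27.77,247.06) (closed)

G21
G90
G0 X34.29 Y270.78
M4 S292
G01 X85.56 Y270.78 F3689
G01 X85.56 Y201.49 F3689
G01 X34.29 Y201.49 F3689
G01 X34.29 Y270.78 F3689
M5
G0 X131.38 Y89.52
M4 S292
G01 X137.96 Y73.56 F3689
G01 X127.42 Y59.87 F3689
G01 X110.30 Y62.16 F3689
G01 X103.72 Y78.12 F3689
G01 X114.26 Y91.81 F3689
G01 X131.38 Y89.52 F3689
M5
G0 X51.26 Y221.98
M4 S292
G01 X57.96 Y191.66 F3689
G01 X70.80 Y159.03 F3689
G01 X89.80 Y124.09 F3689
M5
G0 X59.49 Y137.25
M4 S292
G01 X59.57 Y111.48 F3689
G01 X60.20 Y71.91 F3689
G01 X66.84 Y57.07 F3689
M5
G0 X27.77 Y247.06
M4 S292
G01 X90.57 Y247.06 F3689
G01 X90.57 Y114.73 F3689
G01 X27.77 Y114.73 F3689
G01 X27.77 Y247.06 F3689
M5
G0 X0.00 Y0.00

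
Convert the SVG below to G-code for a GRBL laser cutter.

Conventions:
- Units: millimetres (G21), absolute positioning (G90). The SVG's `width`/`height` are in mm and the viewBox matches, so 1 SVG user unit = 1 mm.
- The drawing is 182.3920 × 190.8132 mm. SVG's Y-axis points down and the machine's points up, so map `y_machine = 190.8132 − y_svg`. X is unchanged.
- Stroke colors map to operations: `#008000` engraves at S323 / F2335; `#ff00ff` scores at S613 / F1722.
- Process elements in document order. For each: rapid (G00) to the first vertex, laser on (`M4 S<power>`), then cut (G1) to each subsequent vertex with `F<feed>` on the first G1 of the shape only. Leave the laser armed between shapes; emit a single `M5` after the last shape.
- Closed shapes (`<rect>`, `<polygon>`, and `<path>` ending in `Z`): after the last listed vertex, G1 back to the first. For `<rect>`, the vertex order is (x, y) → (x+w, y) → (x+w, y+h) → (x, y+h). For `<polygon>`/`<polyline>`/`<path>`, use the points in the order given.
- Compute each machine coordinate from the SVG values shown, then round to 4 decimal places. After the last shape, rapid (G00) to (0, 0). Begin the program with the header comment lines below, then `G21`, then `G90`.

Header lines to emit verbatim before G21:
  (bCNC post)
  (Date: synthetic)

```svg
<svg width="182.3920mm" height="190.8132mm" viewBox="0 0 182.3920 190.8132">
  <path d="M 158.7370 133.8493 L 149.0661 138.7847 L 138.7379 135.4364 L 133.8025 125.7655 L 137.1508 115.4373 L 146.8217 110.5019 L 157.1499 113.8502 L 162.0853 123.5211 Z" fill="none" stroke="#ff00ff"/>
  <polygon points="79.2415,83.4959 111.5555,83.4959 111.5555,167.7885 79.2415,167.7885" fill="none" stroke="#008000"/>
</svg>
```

(bCNC post)
(Date: synthetic)
G21
G90
G00 X158.7370 Y56.9639
M4 S613
G1 X149.0661 Y52.0285 F1722
G1 X138.7379 Y55.3768
G1 X133.8025 Y65.0477
G1 X137.1508 Y75.3759
G1 X146.8217 Y80.3113
G1 X157.1499 Y76.9630
G1 X162.0853 Y67.2921
G1 X158.7370 Y56.9639
G00 X79.2415 Y107.3173
M4 S323
G1 X111.5555 Y107.3173 F2335
G1 X111.5555 Y23.0247
G1 X79.2415 Y23.0247
G1 X79.2415 Y107.3173
M5
G00 X0.0000 Y0.0000

viewBox `0 0 182.3920 190.8132` with mm width/height → 1 unit = 1 mm. Flip: y_m = 190.8132 − y_svg.

**Shape 1** — `<path>` regular polygon, stroke `#ff00ff` → score (S613, F1722). Machine vertices: (158.7370,56.9639) → (149.0661,52.0285) → (138.7379,55.3768) → (133.8025,65.0477) → (137.1508,75.3759) → (146.8217,80.3113) → (157.1499,76.9630) → (162.0853,67.2921) → (158.7370,56.9639). Closed: final G1 returns to the first vertex.

**Shape 2** — `<polygon>` rectangle, stroke `#008000` → engrave (S323, F2335). Machine vertices: (79.2415,107.3173) → (111.5555,107.3173) → (111.5555,23.0247) → (79.2415,23.0247) → (79.2415,107.3173). Closed: final G1 returns to the first vertex.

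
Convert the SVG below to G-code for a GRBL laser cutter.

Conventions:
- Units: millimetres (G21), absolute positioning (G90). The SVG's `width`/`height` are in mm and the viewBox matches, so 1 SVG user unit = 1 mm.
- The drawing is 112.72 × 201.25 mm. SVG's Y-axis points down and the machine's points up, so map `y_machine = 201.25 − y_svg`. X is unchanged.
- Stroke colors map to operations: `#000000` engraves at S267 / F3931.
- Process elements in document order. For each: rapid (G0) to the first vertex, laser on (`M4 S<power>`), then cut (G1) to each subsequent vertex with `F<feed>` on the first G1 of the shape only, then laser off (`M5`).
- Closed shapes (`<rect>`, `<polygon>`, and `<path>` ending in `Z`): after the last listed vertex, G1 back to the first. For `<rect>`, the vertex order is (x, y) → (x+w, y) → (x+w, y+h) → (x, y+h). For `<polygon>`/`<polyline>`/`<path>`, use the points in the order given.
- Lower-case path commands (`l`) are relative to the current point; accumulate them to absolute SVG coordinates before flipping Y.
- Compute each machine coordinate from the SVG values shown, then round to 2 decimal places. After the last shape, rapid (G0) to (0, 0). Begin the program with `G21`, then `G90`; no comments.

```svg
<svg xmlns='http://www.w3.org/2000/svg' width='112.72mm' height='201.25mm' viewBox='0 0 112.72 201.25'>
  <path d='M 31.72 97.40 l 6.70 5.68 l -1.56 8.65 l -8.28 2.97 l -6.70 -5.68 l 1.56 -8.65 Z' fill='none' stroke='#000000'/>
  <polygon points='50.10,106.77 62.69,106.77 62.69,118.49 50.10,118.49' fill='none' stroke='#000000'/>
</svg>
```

G21
G90
G0 X31.72 Y103.85
M4 S267
G1 X38.42 Y98.17 F3931
G1 X36.86 Y89.52
G1 X28.58 Y86.55
G1 X21.88 Y92.23
G1 X23.44 Y100.88
G1 X31.72 Y103.85
M5
G0 X50.10 Y94.48
M4 S267
G1 X62.69 Y94.48 F3931
G1 X62.69 Y82.76
G1 X50.10 Y82.76
G1 X50.10 Y94.48
M5
G0 X0.00 Y0.00

viewBox `0 0 112.72 201.25` with mm width/height → 1 unit = 1 mm. Flip: y_m = 201.25 − y_svg.

**Shape 1** — `<path>` regular polygon, stroke `#000000` → engrave (S267, F3931). Machine vertices: (31.72,103.85) → (38.42,98.17) → (36.86,89.52) → (28.58,86.55) → (21.88,92.23) → (23.44,100.88) → (31.72,103.85). Closed: final G1 returns to the first vertex.

**Shape 2** — `<polygon>` rectangle, stroke `#000000` → engrave (S267, F3931). Machine vertices: (50.10,94.48) → (62.69,94.48) → (62.69,82.76) → (50.10,82.76) → (50.10,94.48). Closed: final G1 returns to the first vertex.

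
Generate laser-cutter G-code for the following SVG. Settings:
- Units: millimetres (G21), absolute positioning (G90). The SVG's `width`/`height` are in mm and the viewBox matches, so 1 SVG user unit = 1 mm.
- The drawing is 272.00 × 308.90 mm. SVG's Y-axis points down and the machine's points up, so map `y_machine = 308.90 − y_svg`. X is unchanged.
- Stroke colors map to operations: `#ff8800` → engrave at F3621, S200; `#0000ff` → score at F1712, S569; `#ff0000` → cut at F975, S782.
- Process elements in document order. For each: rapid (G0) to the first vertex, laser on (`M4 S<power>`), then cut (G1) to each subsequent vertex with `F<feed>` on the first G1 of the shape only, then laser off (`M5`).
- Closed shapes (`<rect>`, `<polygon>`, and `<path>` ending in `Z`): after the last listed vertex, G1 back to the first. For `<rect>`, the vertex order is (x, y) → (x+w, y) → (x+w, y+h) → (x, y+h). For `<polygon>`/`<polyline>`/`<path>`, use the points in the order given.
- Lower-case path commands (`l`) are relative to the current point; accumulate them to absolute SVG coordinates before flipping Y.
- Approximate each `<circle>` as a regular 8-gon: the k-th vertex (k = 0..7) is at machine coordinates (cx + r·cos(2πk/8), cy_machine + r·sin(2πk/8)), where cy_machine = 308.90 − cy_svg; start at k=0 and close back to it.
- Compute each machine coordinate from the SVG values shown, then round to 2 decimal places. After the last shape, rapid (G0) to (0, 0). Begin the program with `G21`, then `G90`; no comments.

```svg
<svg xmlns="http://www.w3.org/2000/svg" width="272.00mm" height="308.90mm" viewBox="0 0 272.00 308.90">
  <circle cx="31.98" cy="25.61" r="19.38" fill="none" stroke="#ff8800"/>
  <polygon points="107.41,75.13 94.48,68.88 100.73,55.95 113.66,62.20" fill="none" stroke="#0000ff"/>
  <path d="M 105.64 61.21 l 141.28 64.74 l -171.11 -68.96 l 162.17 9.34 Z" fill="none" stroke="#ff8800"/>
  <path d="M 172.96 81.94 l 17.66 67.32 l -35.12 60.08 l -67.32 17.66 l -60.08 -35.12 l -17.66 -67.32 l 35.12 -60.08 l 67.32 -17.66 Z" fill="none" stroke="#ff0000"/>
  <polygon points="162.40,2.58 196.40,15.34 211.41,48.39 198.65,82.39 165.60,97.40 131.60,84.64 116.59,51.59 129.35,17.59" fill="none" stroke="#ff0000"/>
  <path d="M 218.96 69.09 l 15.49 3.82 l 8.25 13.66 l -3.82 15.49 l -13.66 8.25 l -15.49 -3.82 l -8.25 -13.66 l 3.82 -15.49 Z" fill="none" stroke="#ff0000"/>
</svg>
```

G21
G90
G0 X51.36 Y283.29
M4 S200
G1 X45.68 Y296.99 F3621
G1 X31.98 Y302.67
G1 X18.28 Y296.99
G1 X12.60 Y283.29
G1 X18.28 Y269.59
G1 X31.98 Y263.91
G1 X45.68 Y269.59
G1 X51.36 Y283.29
M5
G0 X107.41 Y233.77
M4 S569
G1 X94.48 Y240.02 F1712
G1 X100.73 Y252.95
G1 X113.66 Y246.70
G1 X107.41 Y233.77
M5
G0 X105.64 Y247.69
M4 S200
G1 X246.92 Y182.95 F3621
G1 X75.81 Y251.91
G1 X237.98 Y242.57
G1 X105.64 Y247.69
M5
G0 X172.96 Y226.96
M4 S782
G1 X190.62 Y159.64 F975
G1 X155.50 Y99.56
G1 X88.18 Y81.90
G1 X28.10 Y117.02
G1 X10.44 Y184.34
G1 X45.56 Y244.42
G1 X112.88 Y262.08
G1 X172.96 Y226.96
M5
G0 X162.40 Y306.32
M4 S782
G1 X196.40 Y293.56 F975
G1 X211.41 Y260.51
G1 X198.65 Y226.51
G1 X165.60 Y211.50
G1 X131.60 Y224.26
G1 X116.59 Y257.31
G1 X129.35 Y291.31
G1 X162.40 Y306.32
M5
G0 X218.96 Y239.81
M4 S782
G1 X234.45 Y235.99 F975
G1 X242.70 Y222.33
G1 X238.88 Y206.84
G1 X225.22 Y198.59
G1 X209.73 Y202.41
G1 X201.48 Y216.07
G1 X205.30 Y231.56
G1 X218.96 Y239.81
M5
G0 X0.00 Y0.00

viewBox `0 0 272.00 308.90` with mm width/height → 1 unit = 1 mm. Flip: y_m = 308.90 − y_svg.

**Shape 1** — `<circle>` circle, stroke `#ff8800` → engrave (S200, F3621). Machine vertices: (51.36,283.29) → (45.68,296.99) → (31.98,302.67) → (18.28,296.99) → (12.60,283.29) → (18.28,269.59) → (31.98,263.91) → (45.68,269.59) → (51.36,283.29). Closed: final G1 returns to the first vertex.

**Shape 2** — `<polygon>` regular polygon, stroke `#0000ff` → score (S569, F1712). Machine vertices: (107.41,233.77) → (94.48,240.02) → (100.73,252.95) → (113.66,246.70) → (107.41,233.77). Closed: final G1 returns to the first vertex.

**Shape 3** — `<path>` closed polygon, stroke `#ff8800` → engrave (S200, F3621). Machine vertices: (105.64,247.69) → (246.92,182.95) → (75.81,251.91) → (237.98,242.57) → (105.64,247.69). Closed: final G1 returns to the first vertex.

**Shape 4** — `<path>` regular polygon, stroke `#ff0000` → cut (S782, F975). Machine vertices: (172.96,226.96) → (190.62,159.64) → (155.50,99.56) → (88.18,81.90) → (28.10,117.02) → (10.44,184.34) → (45.56,244.42) → (112.88,262.08) → (172.96,226.96). Closed: final G1 returns to the first vertex.

**Shape 5** — `<polygon>` regular polygon, stroke `#ff0000` → cut (S782, F975). Machine vertices: (162.40,306.32) → (196.40,293.56) → (211.41,260.51) → (198.65,226.51) → (165.60,211.50) → (131.60,224.26) → (116.59,257.31) → (129.35,291.31) → (162.40,306.32). Closed: final G1 returns to the first vertex.

**Shape 6** — `<path>` regular polygon, stroke `#ff0000` → cut (S782, F975). Machine vertices: (218.96,239.81) → (234.45,235.99) → (242.70,222.33) → (238.88,206.84) → (225.22,198.59) → (209.73,202.41) → (201.48,216.07) → (205.30,231.56) → (218.96,239.81). Closed: final G1 returns to the first vertex.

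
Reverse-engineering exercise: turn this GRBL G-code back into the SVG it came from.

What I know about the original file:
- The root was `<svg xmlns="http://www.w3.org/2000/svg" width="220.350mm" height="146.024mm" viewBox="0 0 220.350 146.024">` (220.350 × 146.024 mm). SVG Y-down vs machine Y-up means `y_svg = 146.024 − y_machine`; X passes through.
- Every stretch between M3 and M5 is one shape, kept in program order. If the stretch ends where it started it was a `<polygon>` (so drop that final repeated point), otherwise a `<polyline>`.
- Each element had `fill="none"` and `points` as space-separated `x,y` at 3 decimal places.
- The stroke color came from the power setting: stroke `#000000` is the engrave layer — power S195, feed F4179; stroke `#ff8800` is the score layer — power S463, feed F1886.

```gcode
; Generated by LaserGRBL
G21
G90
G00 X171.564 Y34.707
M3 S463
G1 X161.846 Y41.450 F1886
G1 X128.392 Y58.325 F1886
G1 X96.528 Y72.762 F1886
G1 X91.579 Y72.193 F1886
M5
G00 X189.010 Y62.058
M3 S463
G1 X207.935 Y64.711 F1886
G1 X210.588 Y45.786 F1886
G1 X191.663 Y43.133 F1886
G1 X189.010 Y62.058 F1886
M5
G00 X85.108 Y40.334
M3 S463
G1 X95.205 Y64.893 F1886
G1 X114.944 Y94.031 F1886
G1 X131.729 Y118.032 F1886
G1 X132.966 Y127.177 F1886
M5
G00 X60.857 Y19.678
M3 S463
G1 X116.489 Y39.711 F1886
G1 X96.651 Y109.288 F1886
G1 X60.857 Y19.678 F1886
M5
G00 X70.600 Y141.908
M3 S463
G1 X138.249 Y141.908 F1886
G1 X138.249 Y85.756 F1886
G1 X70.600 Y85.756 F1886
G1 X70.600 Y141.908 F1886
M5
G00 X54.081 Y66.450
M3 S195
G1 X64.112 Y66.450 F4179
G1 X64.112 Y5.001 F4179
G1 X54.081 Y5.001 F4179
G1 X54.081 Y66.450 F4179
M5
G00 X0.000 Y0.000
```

Machine Y-up, SVG Y-down with viewBox height 146.024, so y_svg = 146.024 − y_machine; X carries over.

Run 1: S463 ⇒ score layer `#ff8800`. The run is open, so emit a `<polyline>` with points (Y-flipped): 171.564,111.317 161.846,104.574 128.392,87.699 96.528,73.262 91.579,73.831.

Run 2: S463 ⇒ score layer `#ff8800`. The run returns to its start, so emit a `<polygon>` with points (Y-flipped): 189.010,83.966 207.935,81.313 210.588,100.238 191.663,102.891.

Run 3: S463 ⇒ score layer `#ff8800`. The run is open, so emit a `<polyline>` with points (Y-flipped): 85.108,105.690 95.205,81.131 114.944,51.993 131.729,27.992 132.966,18.847.

Run 4: S463 ⇒ score layer `#ff8800`. The run returns to its start, so emit a `<polygon>` with points (Y-flipped): 60.857,126.346 116.489,106.313 96.651,36.736.

Run 5: the run's S463 means `#ff8800` (score). The run returns to its start, so emit a `<polygon>` with points (Y-flipped): 70.600,4.116 138.249,4.116 138.249,60.268 70.600,60.268.

Run 6: S195 ⇒ engrave layer `#000000`. The run returns to its start, so emit a `<polygon>` with points (Y-flipped): 54.081,79.574 64.112,79.574 64.112,141.023 54.081,141.023.

<svg xmlns="http://www.w3.org/2000/svg" width="220.350mm" height="146.024mm" viewBox="0 0 220.350 146.024">
  <polyline points="171.564,111.317 161.846,104.574 128.392,87.699 96.528,73.262 91.579,73.831" fill="none" stroke="#ff8800"/>
  <polygon points="189.010,83.966 207.935,81.313 210.588,100.238 191.663,102.891" fill="none" stroke="#ff8800"/>
  <polyline points="85.108,105.690 95.205,81.131 114.944,51.993 131.729,27.992 132.966,18.847" fill="none" stroke="#ff8800"/>
  <polygon points="60.857,126.346 116.489,106.313 96.651,36.736" fill="none" stroke="#ff8800"/>
  <polygon points="70.600,4.116 138.249,4.116 138.249,60.268 70.600,60.268" fill="none" stroke="#ff8800"/>
  <polygon points="54.081,79.574 64.112,79.574 64.112,141.023 54.081,141.023" fill="none" stroke="#000000"/>
</svg>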